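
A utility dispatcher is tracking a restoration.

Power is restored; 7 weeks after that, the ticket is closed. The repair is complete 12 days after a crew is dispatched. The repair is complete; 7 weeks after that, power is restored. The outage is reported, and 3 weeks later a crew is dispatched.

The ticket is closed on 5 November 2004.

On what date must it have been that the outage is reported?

27 June 2004

The ticket is closed: Nov 5, 2004.
Power is restored: Nov 5, 2004 − 7 weeks = Sep 17, 2004.
The repair is complete: Sep 17, 2004 − 7 weeks = Jul 30, 2004.
A crew is dispatched: Jul 30, 2004 − 12 days = Jul 18, 2004.
The outage is reported: Jul 18, 2004 − 3 weeks = Jun 27, 2004.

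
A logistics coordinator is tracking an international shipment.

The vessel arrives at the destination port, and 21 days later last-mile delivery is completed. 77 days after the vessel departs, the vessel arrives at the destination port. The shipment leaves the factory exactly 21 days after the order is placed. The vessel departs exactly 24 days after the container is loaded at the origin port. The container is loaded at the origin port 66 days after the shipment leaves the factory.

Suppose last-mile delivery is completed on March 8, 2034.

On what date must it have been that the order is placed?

August 11, 2033

Last-mile delivery is completed: Mar 8, 2034.
The vessel arrives at the destination port: Mar 8, 2034 − 21 days = Feb 15, 2034.
The vessel departs: Feb 15, 2034 − 77 days = Nov 30, 2033.
The container is loaded at the origin port: Nov 30, 2033 − 24 days = Nov 6, 2033.
The shipment leaves the factory: Nov 6, 2033 − 66 days = Sep 1, 2033.
The order is placed: Sep 1, 2033 − 21 days = Aug 11, 2033.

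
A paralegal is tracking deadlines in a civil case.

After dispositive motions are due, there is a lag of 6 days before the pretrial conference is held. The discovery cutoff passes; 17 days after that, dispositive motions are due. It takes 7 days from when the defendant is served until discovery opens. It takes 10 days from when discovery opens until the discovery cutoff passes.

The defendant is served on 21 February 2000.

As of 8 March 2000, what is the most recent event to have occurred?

Discovery opens

The defendant is served: Feb 21, 2000.
Discovery opens: Feb 21, 2000 + 7 days = Feb 28, 2000.
The discovery cutoff passes: Feb 28, 2000 + 10 days = Mar 9, 2000.
Dispositive motions are due: Mar 9, 2000 + 17 days = Mar 26, 2000.
The pretrial conference is held: Mar 26, 2000 + 6 days = Apr 1, 2000.
Mar 8, 2000 falls between when discovery opens (Feb 28, 2000) and when the discovery cutoff passes (Mar 9, 2000).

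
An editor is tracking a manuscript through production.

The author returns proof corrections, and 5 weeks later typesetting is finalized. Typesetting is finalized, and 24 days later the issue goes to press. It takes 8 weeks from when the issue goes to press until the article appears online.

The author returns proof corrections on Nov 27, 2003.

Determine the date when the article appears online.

The author returns proof corrections: Nov 27, 2003.
Typesetting is finalized: Nov 27, 2003 + 5 weeks = Jan 1, 2004.
The issue goes to press: Jan 1, 2004 + 24 days = Jan 25, 2004.
The article appears online: Jan 25, 2004 + 8 weeks = Mar 21, 2004.

Mar 21, 2004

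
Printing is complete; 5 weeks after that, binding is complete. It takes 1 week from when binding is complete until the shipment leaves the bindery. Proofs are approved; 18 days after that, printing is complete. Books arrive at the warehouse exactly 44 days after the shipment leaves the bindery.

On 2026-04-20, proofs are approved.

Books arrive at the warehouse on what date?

Proofs are approved: Apr 20, 2026.
Printing is complete: Apr 20, 2026 + 18 days = May 8, 2026.
Binding is complete: May 8, 2026 + 5 weeks = Jun 12, 2026.
The shipment leaves the bindery: Jun 12, 2026 + 1 week = Jun 19, 2026.
Books arrive at the warehouse: Jun 19, 2026 + 44 days = Aug 2, 2026.

2026-08-02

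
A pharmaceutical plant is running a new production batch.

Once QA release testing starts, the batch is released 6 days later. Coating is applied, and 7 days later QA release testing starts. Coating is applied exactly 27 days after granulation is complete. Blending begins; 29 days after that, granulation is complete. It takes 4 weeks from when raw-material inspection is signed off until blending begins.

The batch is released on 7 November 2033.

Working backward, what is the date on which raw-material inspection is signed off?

2 August 2033

The batch is released: Nov 7, 2033.
QA release testing starts: Nov 7, 2033 − 6 days = Nov 1, 2033.
Coating is applied: Nov 1, 2033 − 7 days = Oct 25, 2033.
Granulation is complete: Oct 25, 2033 − 27 days = Sep 28, 2033.
Blending begins: Sep 28, 2033 − 29 days = Aug 30, 2033.
Raw-material inspection is signed off: Aug 30, 2033 − 4 weeks = Aug 2, 2033.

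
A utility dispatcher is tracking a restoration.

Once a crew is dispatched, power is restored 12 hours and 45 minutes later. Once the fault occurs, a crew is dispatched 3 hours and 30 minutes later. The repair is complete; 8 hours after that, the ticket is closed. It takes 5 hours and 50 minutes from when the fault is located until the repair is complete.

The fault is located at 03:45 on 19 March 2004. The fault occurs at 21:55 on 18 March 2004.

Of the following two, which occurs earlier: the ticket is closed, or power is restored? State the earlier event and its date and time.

The fault is located: 03:45 Mar 19, 2004.
The repair is complete: 03:45 Mar 19, 2004 + 5h50m = 09:35 Mar 19, 2004.
The ticket is closed: 09:35 Mar 19, 2004 + 8h = 17:35 Mar 19, 2004.
The fault occurs: 21:55 Mar 18, 2004.
A crew is dispatched: 21:55 Mar 18, 2004 + 3h30m = 01:25 Mar 19, 2004.
Power is restored: 01:25 Mar 19, 2004 + 12h45m = 14:10 Mar 19, 2004.
Comparing: the ticket is closed at 17:35 Mar 19, 2004 vs power is restored at 14:10 Mar 19, 2004. Earlier: power is restored.

Power is restored — 14:10 on 19 March 2004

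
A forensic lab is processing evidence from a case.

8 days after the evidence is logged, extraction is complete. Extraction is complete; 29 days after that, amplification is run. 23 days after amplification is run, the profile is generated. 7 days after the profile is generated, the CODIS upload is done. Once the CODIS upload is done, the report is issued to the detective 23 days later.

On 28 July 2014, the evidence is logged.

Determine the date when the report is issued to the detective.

26 October 2014

The evidence is logged: Jul 28, 2014.
Extraction is complete: Jul 28, 2014 + 8 days = Aug 5, 2014.
Amplification is run: Aug 5, 2014 + 29 days = Sep 3, 2014.
The profile is generated: Sep 3, 2014 + 23 days = Sep 26, 2014.
The CODIS upload is done: Sep 26, 2014 + 7 days = Oct 3, 2014.
The report is issued to the detective: Oct 3, 2014 + 23 days = Oct 26, 2014.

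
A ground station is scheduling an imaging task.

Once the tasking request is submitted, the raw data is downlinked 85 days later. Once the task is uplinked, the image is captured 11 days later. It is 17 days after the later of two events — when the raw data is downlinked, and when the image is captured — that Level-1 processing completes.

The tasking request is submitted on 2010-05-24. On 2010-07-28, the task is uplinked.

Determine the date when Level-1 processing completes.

2010-09-03

The tasking request is submitted: May 24, 2010.
The raw data is downlinked: May 24, 2010 + 85 days = Aug 17, 2010.
The task is uplinked: Jul 28, 2010.
The image is captured: Jul 28, 2010 + 11 days = Aug 8, 2010.
Both prerequisites met — the raw data is downlinked (Aug 17, 2010), the image is captured (Aug 8, 2010); the later is Aug 17, 2010.
Level-1 processing completes: Aug 17, 2010 + 17 days = Sep 3, 2010.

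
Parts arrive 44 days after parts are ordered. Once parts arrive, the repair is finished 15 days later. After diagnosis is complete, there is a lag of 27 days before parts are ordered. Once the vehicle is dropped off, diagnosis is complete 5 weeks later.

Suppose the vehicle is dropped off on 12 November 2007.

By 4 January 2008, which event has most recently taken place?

The vehicle is dropped off: Nov 12, 2007.
Diagnosis is complete: Nov 12, 2007 + 5 weeks = Dec 17, 2007.
Parts are ordered: Dec 17, 2007 + 27 days = Jan 13, 2008.
Parts arrive: Jan 13, 2008 + 44 days = Feb 26, 2008.
The repair is finished: Feb 26, 2008 + 15 days = Mar 12, 2008.
Jan 4, 2008 falls between when diagnosis is complete (Dec 17, 2007) and when parts are ordered (Jan 13, 2008).

Diagnosis is complete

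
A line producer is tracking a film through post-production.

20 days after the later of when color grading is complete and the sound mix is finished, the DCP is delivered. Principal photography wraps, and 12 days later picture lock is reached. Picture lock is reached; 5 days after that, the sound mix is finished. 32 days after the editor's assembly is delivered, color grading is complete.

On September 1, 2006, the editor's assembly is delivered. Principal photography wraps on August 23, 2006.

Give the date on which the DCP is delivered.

The editor's assembly is delivered: Sep 1, 2006.
Color grading is complete: Sep 1, 2006 + 32 days = Oct 3, 2006.
Principal photography wraps: Aug 23, 2006.
Picture lock is reached: Aug 23, 2006 + 12 days = Sep 4, 2006.
The sound mix is finished: Sep 4, 2006 + 5 days = Sep 9, 2006.
Both prerequisites met — color grading is complete (Oct 3, 2006), the sound mix is finished (Sep 9, 2006); the later is Oct 3, 2006.
The DCP is delivered: Oct 3, 2006 + 20 days = Oct 23, 2006.

October 23, 2006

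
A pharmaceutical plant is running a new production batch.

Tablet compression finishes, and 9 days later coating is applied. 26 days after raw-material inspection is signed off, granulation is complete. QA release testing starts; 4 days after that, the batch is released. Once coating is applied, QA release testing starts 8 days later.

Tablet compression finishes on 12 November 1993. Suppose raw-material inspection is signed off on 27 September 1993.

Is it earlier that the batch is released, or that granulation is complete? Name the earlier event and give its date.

Tablet compression finishes: Nov 12, 1993.
Coating is applied: Nov 12, 1993 + 9 days = Nov 21, 1993.
QA release testing starts: Nov 21, 1993 + 8 days = Nov 29, 1993.
The batch is released: Nov 29, 1993 + 4 days = Dec 3, 1993.
Raw-material inspection is signed off: Sep 27, 1993.
Granulation is complete: Sep 27, 1993 + 26 days = Oct 23, 1993.
Comparing: the batch is released on Dec 3, 1993 vs granulation is complete on Oct 23, 1993. Earlier: granulation is complete.

Granulation is complete — 23 October 1993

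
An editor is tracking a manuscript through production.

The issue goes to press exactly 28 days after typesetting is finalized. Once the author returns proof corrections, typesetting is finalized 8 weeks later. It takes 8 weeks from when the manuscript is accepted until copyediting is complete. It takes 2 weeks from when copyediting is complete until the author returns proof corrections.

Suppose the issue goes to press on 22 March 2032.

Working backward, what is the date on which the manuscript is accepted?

20 October 2031

The issue goes to press: Mar 22, 2032.
Typesetting is finalized: Mar 22, 2032 − 28 days = Feb 23, 2032.
The author returns proof corrections: Feb 23, 2032 − 8 weeks = Dec 29, 2031.
Copyediting is complete: Dec 29, 2031 − 2 weeks = Dec 15, 2031.
The manuscript is accepted: Dec 15, 2031 − 8 weeks = Oct 20, 2031.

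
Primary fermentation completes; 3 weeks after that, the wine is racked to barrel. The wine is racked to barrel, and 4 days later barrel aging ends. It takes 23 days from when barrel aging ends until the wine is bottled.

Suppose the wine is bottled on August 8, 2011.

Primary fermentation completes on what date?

June 21, 2011

The wine is bottled: Aug 8, 2011.
Barrel aging ends: Aug 8, 2011 − 23 days = Jul 16, 2011.
The wine is racked to barrel: Jul 16, 2011 − 4 days = Jul 12, 2011.
Primary fermentation completes: Jul 12, 2011 − 3 weeks = Jun 21, 2011.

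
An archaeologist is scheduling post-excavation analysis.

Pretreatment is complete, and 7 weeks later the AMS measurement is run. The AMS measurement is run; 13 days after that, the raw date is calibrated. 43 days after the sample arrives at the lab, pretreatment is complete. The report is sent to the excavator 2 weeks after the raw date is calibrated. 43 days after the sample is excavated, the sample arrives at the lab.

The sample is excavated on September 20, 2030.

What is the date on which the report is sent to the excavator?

March 1, 2031

The sample is excavated: Sep 20, 2030.
The sample arrives at the lab: Sep 20, 2030 + 43 days = Nov 2, 2030.
Pretreatment is complete: Nov 2, 2030 + 43 days = Dec 15, 2030.
The AMS measurement is run: Dec 15, 2030 + 7 weeks = Feb 2, 2031.
The raw date is calibrated: Feb 2, 2031 + 13 days = Feb 15, 2031.
The report is sent to the excavator: Feb 15, 2031 + 2 weeks = Mar 1, 2031.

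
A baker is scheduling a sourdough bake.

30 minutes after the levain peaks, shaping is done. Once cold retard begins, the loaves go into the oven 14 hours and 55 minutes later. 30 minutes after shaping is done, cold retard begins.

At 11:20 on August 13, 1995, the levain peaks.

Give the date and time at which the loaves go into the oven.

The levain peaks: 11:20 Aug 13, 1995.
Shaping is done: 11:20 Aug 13, 1995 + 30m = 11:50 Aug 13, 1995.
Cold retard begins: 11:50 Aug 13, 1995 + 30m = 12:20 Aug 13, 1995.
The loaves go into the oven: 12:20 Aug 13, 1995 + 14h55m = 03:15 Aug 14, 1995.

03:15 on August 14, 1995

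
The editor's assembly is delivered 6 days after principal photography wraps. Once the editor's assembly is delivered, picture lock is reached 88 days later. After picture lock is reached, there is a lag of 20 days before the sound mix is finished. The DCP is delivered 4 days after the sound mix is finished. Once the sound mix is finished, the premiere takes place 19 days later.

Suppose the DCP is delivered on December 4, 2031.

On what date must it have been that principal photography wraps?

August 8, 2031

The DCP is delivered: Dec 4, 2031.
The sound mix is finished: Dec 4, 2031 − 4 days = Nov 30, 2031.
Picture lock is reached: Nov 30, 2031 − 20 days = Nov 10, 2031.
The editor's assembly is delivered: Nov 10, 2031 − 88 days = Aug 14, 2031.
Principal photography wraps: Aug 14, 2031 − 6 days = Aug 8, 2031.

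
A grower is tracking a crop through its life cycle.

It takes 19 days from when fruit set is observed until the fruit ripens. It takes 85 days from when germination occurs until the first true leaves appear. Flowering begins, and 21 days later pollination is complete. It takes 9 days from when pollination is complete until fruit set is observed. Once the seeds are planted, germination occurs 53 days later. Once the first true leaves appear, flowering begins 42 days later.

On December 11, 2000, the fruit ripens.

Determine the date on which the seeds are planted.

The fruit ripens: Dec 11, 2000.
Fruit set is observed: Dec 11, 2000 − 19 days = Nov 22, 2000.
Pollination is complete: Nov 22, 2000 − 9 days = Nov 13, 2000.
Flowering begins: Nov 13, 2000 − 21 days = Oct 23, 2000.
The first true leaves appear: Oct 23, 2000 − 42 days = Sep 11, 2000.
Germination occurs: Sep 11, 2000 − 85 days = Jun 18, 2000.
The seeds are planted: Jun 18, 2000 − 53 days = Apr 26, 2000.

April 26, 2000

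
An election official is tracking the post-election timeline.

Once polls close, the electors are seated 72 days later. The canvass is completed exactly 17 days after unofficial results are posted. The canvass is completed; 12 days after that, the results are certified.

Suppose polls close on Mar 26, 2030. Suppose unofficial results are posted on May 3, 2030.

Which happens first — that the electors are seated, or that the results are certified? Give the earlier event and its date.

Polls close: Mar 26, 2030.
The electors are seated: Mar 26, 2030 + 72 days = Jun 6, 2030.
Unofficial results are posted: May 3, 2030.
The canvass is completed: May 3, 2030 + 17 days = May 20, 2030.
The results are certified: May 20, 2030 + 12 days = Jun 1, 2030.
Comparing: the electors are seated on Jun 6, 2030 vs the results are certified on Jun 1, 2030. Earlier: the results are certified.

The results are certified — Jun 1, 2030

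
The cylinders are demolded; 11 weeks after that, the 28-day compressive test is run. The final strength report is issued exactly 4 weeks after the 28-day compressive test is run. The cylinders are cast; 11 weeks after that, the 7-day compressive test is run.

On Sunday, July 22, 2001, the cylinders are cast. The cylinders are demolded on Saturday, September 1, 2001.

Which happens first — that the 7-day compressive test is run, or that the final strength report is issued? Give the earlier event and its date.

The cylinders are cast: Jul 22, 2001.
The 7-day compressive test is run: Jul 22, 2001 + 11 weeks = Oct 7, 2001.
The cylinders are demolded: Sep 1, 2001.
The 28-day compressive test is run: Sep 1, 2001 + 11 weeks = Nov 17, 2001.
The final strength report is issued: Nov 17, 2001 + 4 weeks = Dec 15, 2001.
Comparing: the 7-day compressive test is run on Oct 7, 2001 vs the final strength report is issued on Dec 15, 2001. Earlier: the 7-day compressive test is run.

The 7-day compressive test is run — Sunday, October 7, 2001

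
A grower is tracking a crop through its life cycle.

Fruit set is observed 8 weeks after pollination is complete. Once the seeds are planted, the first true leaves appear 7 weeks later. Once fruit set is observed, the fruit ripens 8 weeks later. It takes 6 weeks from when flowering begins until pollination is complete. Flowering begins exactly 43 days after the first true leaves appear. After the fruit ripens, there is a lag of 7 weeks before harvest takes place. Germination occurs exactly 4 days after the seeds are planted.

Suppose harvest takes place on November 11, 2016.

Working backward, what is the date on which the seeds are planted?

January 21, 2016

Harvest takes place: Nov 11, 2016.
The fruit ripens: Nov 11, 2016 − 7 weeks = Sep 23, 2016.
Fruit set is observed: Sep 23, 2016 − 8 weeks = Jul 29, 2016.
Pollination is complete: Jul 29, 2016 − 8 weeks = Jun 3, 2016.
Flowering begins: Jun 3, 2016 − 6 weeks = Apr 22, 2016.
The first true leaves appear: Apr 22, 2016 − 43 days = Mar 10, 2016.
The seeds are planted: Mar 10, 2016 − 7 weeks = Jan 21, 2016.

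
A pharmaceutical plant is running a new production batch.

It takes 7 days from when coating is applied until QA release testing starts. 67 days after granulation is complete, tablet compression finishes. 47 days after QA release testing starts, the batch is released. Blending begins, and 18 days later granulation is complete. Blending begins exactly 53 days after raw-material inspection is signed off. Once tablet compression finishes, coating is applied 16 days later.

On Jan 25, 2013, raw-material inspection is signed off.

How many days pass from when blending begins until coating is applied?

101 days

Causal path: blending begins → granulation is complete → tablet compression finishes → coating is applied.
Total delay along the path: 18 + 67 + 16 = 101 days.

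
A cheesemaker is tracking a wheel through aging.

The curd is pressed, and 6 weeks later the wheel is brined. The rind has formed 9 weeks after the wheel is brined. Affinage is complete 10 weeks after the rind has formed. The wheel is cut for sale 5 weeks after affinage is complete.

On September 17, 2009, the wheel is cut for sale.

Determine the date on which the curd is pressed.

The wheel is cut for sale: Sep 17, 2009.
Affinage is complete: Sep 17, 2009 − 5 weeks = Aug 13, 2009.
The rind has formed: Aug 13, 2009 − 10 weeks = Jun 4, 2009.
The wheel is brined: Jun 4, 2009 − 9 weeks = Apr 2, 2009.
The curd is pressed: Apr 2, 2009 − 6 weeks = Feb 19, 2009.

February 19, 2009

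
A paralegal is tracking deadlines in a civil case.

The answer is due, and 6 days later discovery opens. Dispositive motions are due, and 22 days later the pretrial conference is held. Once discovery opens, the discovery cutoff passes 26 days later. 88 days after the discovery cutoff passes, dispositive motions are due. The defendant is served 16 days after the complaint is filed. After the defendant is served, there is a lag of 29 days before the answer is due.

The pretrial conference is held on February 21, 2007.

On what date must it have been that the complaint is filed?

August 18, 2006

The pretrial conference is held: Feb 21, 2007.
Dispositive motions are due: Feb 21, 2007 − 22 days = Jan 30, 2007.
The discovery cutoff passes: Jan 30, 2007 − 88 days = Nov 3, 2006.
Discovery opens: Nov 3, 2006 − 26 days = Oct 8, 2006.
The answer is due: Oct 8, 2006 − 6 days = Oct 2, 2006.
The defendant is served: Oct 2, 2006 − 29 days = Sep 3, 2006.
The complaint is filed: Sep 3, 2006 − 16 days = Aug 18, 2006.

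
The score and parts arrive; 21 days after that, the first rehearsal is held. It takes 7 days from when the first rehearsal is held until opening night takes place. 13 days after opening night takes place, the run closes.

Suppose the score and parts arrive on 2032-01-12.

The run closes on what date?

The score and parts arrive: Jan 12, 2032.
The first rehearsal is held: Jan 12, 2032 + 21 days = Feb 2, 2032.
Opening night takes place: Feb 2, 2032 + 7 days = Feb 9, 2032.
The run closes: Feb 9, 2032 + 13 days = Feb 22, 2032.

2032-02-22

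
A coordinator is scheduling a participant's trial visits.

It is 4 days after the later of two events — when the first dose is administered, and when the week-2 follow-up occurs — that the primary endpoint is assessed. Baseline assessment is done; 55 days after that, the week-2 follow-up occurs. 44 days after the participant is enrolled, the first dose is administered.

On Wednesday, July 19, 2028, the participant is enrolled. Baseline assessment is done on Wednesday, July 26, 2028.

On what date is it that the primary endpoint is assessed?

The participant is enrolled: Jul 19, 2028.
The first dose is administered: Jul 19, 2028 + 44 days = Sep 1, 2028.
Baseline assessment is done: Jul 26, 2028.
The week-2 follow-up occurs: Jul 26, 2028 + 55 days = Sep 19, 2028.
Both prerequisites met — the first dose is administered (Sep 1, 2028), the week-2 follow-up occurs (Sep 19, 2028); the later is Sep 19, 2028.
The primary endpoint is assessed: Sep 19, 2028 + 4 days = Sep 23, 2028.

Saturday, September 23, 2028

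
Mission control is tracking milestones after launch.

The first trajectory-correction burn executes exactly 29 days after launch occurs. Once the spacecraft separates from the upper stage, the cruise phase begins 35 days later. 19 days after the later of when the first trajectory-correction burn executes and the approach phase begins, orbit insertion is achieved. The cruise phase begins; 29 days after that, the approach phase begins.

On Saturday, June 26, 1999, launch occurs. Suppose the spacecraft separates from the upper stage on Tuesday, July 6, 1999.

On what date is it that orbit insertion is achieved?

Launch occurs: Jun 26, 1999.
The first trajectory-correction burn executes: Jun 26, 1999 + 29 days = Jul 25, 1999.
The spacecraft separates from the upper stage: Jul 6, 1999.
The cruise phase begins: Jul 6, 1999 + 35 days = Aug 10, 1999.
The approach phase begins: Aug 10, 1999 + 29 days = Sep 8, 1999.
Both prerequisites met — the first trajectory-correction burn executes (Jul 25, 1999), the approach phase begins (Sep 8, 1999); the later is Sep 8, 1999.
Orbit insertion is achieved: Sep 8, 1999 + 19 days = Sep 27, 1999.

Monday, September 27, 1999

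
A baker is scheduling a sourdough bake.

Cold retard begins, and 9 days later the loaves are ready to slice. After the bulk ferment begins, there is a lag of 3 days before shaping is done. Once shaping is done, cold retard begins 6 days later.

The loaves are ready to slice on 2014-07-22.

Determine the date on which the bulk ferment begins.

2014-07-04

The loaves are ready to slice: Jul 22, 2014.
Cold retard begins: Jul 22, 2014 − 9 days = Jul 13, 2014.
Shaping is done: Jul 13, 2014 − 6 days = Jul 7, 2014.
The bulk ferment begins: Jul 7, 2014 − 3 days = Jul 4, 2014.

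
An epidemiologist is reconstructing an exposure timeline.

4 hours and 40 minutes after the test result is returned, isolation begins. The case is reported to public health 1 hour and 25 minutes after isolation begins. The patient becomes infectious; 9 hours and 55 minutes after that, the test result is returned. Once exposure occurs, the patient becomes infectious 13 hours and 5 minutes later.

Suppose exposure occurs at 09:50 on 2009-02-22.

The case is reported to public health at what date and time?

14:55 on 2009-02-23

Exposure occurs: 09:50 Feb 22, 2009.
The patient becomes infectious: 09:50 Feb 22, 2009 + 13h05m = 22:55 Feb 22, 2009.
The test result is returned: 22:55 Feb 22, 2009 + 9h55m = 08:50 Feb 23, 2009.
Isolation begins: 08:50 Feb 23, 2009 + 4h40m = 13:30 Feb 23, 2009.
The case is reported to public health: 13:30 Feb 23, 2009 + 1h25m = 14:55 Feb 23, 2009.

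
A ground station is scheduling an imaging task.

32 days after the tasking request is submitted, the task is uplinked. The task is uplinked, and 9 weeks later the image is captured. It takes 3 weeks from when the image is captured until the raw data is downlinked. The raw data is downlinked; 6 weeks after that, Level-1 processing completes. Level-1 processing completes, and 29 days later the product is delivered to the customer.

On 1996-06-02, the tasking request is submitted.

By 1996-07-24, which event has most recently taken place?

The task is uplinked

The tasking request is submitted: Jun 2, 1996.
The task is uplinked: Jun 2, 1996 + 32 days = Jul 4, 1996.
The image is captured: Jul 4, 1996 + 9 weeks = Sep 5, 1996.
The raw data is downlinked: Sep 5, 1996 + 3 weeks = Sep 26, 1996.
Level-1 processing completes: Sep 26, 1996 + 6 weeks = Nov 7, 1996.
The product is delivered to the customer: Nov 7, 1996 + 29 days = Dec 6, 1996.
Jul 24, 1996 falls between when the task is uplinked (Jul 4, 1996) and when the image is captured (Sep 5, 1996).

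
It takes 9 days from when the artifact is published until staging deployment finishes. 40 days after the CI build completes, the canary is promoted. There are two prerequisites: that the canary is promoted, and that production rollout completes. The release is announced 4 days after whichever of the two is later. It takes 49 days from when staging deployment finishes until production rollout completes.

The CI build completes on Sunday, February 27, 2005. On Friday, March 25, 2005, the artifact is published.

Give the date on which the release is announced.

The CI build completes: Feb 27, 2005.
The canary is promoted: Feb 27, 2005 + 40 days = Apr 8, 2005.
The artifact is published: Mar 25, 2005.
Staging deployment finishes: Mar 25, 2005 + 9 days = Apr 3, 2005.
Production rollout completes: Apr 3, 2005 + 49 days = May 22, 2005.
Both prerequisites met — the canary is promoted (Apr 8, 2005), production rollout completes (May 22, 2005); the later is May 22, 2005.
The release is announced: May 22, 2005 + 4 days = May 26, 2005.

Thursday, May 26, 2005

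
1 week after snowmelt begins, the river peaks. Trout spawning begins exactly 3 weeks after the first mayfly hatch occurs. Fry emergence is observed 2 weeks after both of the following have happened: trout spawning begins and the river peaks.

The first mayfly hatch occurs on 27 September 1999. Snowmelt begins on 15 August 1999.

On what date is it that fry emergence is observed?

The first mayfly hatch occurs: Sep 27, 1999.
Trout spawning begins: Sep 27, 1999 + 3 weeks = Oct 18, 1999.
Snowmelt begins: Aug 15, 1999.
The river peaks: Aug 15, 1999 + 1 week = Aug 22, 1999.
Both prerequisites met — trout spawning begins (Oct 18, 1999), the river peaks (Aug 22, 1999); the later is Oct 18, 1999.
Fry emergence is observed: Oct 18, 1999 + 2 weeks = Nov 1, 1999.

1 November 1999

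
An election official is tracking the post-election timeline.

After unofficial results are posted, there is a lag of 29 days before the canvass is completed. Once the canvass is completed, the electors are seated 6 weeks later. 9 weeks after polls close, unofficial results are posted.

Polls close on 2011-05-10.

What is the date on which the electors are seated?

2011-09-21

Polls close: May 10, 2011.
Unofficial results are posted: May 10, 2011 + 9 weeks = Jul 12, 2011.
The canvass is completed: Jul 12, 2011 + 29 days = Aug 10, 2011.
The electors are seated: Aug 10, 2011 + 6 weeks = Sep 21, 2011.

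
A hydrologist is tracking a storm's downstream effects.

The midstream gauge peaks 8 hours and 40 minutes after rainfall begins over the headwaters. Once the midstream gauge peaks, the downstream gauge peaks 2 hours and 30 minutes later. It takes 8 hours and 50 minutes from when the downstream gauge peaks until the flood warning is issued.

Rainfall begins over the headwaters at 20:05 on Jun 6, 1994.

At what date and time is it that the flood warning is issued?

Rainfall begins over the headwaters: 20:05 Jun 6, 1994.
The midstream gauge peaks: 20:05 Jun 6, 1994 + 8h40m = 04:45 Jun 7, 1994.
The downstream gauge peaks: 04:45 Jun 7, 1994 + 2h30m = 07:15 Jun 7, 1994.
The flood warning is issued: 07:15 Jun 7, 1994 + 8h50m = 16:05 Jun 7, 1994.

16:05 on Jun 7, 1994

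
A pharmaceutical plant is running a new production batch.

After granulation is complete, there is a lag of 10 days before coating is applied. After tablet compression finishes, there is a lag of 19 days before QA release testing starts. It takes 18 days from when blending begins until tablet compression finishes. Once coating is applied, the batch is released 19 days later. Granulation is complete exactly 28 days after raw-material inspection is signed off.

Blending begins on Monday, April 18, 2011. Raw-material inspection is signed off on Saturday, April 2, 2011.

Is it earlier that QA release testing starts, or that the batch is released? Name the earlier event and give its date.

Blending begins: Apr 18, 2011.
Tablet compression finishes: Apr 18, 2011 + 18 days = May 6, 2011.
QA release testing starts: May 6, 2011 + 19 days = May 25, 2011.
Raw-material inspection is signed off: Apr 2, 2011.
Granulation is complete: Apr 2, 2011 + 28 days = Apr 30, 2011.
Coating is applied: Apr 30, 2011 + 10 days = May 10, 2011.
The batch is released: May 10, 2011 + 19 days = May 29, 2011.
Comparing: QA release testing starts on May 25, 2011 vs the batch is released on May 29, 2011. Earlier: QA release testing starts.

QA release testing starts — Wednesday, May 25, 2011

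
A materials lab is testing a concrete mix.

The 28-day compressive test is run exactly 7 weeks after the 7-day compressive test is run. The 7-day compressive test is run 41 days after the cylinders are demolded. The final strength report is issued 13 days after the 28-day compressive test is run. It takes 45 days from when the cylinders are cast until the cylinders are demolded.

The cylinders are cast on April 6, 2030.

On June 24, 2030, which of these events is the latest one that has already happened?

The cylinders are cast: Apr 6, 2030.
The cylinders are demolded: Apr 6, 2030 + 45 days = May 21, 2030.
The 7-day compressive test is run: May 21, 2030 + 41 days = Jul 1, 2030.
The 28-day compressive test is run: Jul 1, 2030 + 7 weeks = Aug 19, 2030.
The final strength report is issued: Aug 19, 2030 + 13 days = Sep 1, 2030.
Jun 24, 2030 falls between when the cylinders are demolded (May 21, 2030) and when the 7-day compressive test is run (Jul 1, 2030).

The cylinders are demolded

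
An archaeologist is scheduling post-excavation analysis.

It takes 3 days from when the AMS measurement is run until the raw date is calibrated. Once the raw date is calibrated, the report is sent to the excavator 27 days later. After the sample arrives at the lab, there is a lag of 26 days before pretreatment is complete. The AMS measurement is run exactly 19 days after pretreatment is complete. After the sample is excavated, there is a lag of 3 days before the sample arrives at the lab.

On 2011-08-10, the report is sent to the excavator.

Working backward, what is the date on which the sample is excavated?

2011-05-24

The report is sent to the excavator: Aug 10, 2011.
The raw date is calibrated: Aug 10, 2011 − 27 days = Jul 14, 2011.
The AMS measurement is run: Jul 14, 2011 − 3 days = Jul 11, 2011.
Pretreatment is complete: Jul 11, 2011 − 19 days = Jun 22, 2011.
The sample arrives at the lab: Jun 22, 2011 − 26 days = May 27, 2011.
The sample is excavated: May 27, 2011 − 3 days = May 24, 2011.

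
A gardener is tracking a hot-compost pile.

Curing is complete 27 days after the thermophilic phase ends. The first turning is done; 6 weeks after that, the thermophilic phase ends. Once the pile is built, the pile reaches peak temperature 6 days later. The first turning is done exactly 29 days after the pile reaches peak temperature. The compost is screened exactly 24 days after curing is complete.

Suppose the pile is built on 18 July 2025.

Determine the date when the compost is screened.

23 November 2025

The pile is built: Jul 18, 2025.
The pile reaches peak temperature: Jul 18, 2025 + 6 days = Jul 24, 2025.
The first turning is done: Jul 24, 2025 + 29 days = Aug 22, 2025.
The thermophilic phase ends: Aug 22, 2025 + 6 weeks = Oct 3, 2025.
Curing is complete: Oct 3, 2025 + 27 days = Oct 30, 2025.
The compost is screened: Oct 30, 2025 + 24 days = Nov 23, 2025.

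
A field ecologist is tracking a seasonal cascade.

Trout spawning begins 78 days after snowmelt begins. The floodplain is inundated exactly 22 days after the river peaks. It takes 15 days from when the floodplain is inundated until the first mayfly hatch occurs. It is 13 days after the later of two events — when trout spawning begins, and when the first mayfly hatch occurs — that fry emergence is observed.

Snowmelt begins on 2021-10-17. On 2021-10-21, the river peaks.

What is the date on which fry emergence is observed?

Snowmelt begins: Oct 17, 2021.
Trout spawning begins: Oct 17, 2021 + 78 days = Jan 3, 2022.
The river peaks: Oct 21, 2021.
The floodplain is inundated: Oct 21, 2021 + 22 days = Nov 12, 2021.
The first mayfly hatch occurs: Nov 12, 2021 + 15 days = Nov 27, 2021.
Both prerequisites met — trout spawning begins (Jan 3, 2022), the first mayfly hatch occurs (Nov 27, 2021); the later is Jan 3, 2022.
Fry emergence is observed: Jan 3, 2022 + 13 days = Jan 16, 2022.

2022-01-16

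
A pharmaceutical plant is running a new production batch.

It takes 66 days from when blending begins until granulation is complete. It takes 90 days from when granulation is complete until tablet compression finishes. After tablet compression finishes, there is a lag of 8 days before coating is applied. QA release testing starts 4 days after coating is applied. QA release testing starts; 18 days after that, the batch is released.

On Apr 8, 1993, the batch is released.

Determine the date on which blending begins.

Oct 4, 1992

The batch is released: Apr 8, 1993.
QA release testing starts: Apr 8, 1993 − 18 days = Mar 21, 1993.
Coating is applied: Mar 21, 1993 − 4 days = Mar 17, 1993.
Tablet compression finishes: Mar 17, 1993 − 8 days = Mar 9, 1993.
Granulation is complete: Mar 9, 1993 − 90 days = Dec 9, 1992.
Blending begins: Dec 9, 1992 − 66 days = Oct 4, 1992.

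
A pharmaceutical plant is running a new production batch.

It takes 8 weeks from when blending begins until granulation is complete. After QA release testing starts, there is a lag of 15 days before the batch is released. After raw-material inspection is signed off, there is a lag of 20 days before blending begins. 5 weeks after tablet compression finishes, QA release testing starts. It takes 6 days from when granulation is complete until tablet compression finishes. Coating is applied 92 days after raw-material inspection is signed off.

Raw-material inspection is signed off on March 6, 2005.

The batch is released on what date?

Raw-material inspection is signed off: Mar 6, 2005.
Blending begins: Mar 6, 2005 + 20 days = Mar 26, 2005.
Granulation is complete: Mar 26, 2005 + 8 weeks = May 21, 2005.
Tablet compression finishes: May 21, 2005 + 6 days = May 27, 2005.
QA release testing starts: May 27, 2005 + 5 weeks = Jul 1, 2005.
The batch is released: Jul 1, 2005 + 15 days = Jul 16, 2005.

July 16, 2005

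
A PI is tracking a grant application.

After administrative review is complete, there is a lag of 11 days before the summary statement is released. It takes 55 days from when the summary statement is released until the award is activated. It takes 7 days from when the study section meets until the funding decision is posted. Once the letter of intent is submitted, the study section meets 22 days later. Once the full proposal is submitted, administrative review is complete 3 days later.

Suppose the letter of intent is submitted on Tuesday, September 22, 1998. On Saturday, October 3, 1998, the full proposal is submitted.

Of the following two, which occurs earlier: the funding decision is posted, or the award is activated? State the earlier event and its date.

The letter of intent is submitted: Sep 22, 1998.
The study section meets: Sep 22, 1998 + 22 days = Oct 14, 1998.
The funding decision is posted: Oct 14, 1998 + 7 days = Oct 21, 1998.
The full proposal is submitted: Oct 3, 1998.
Administrative review is complete: Oct 3, 1998 + 3 days = Oct 6, 1998.
The summary statement is released: Oct 6, 1998 + 11 days = Oct 17, 1998.
The award is activated: Oct 17, 1998 + 55 days = Dec 11, 1998.
Comparing: the funding decision is posted on Oct 21, 1998 vs the award is activated on Dec 11, 1998. Earlier: the funding decision is posted.

The funding decision is posted — Wednesday, October 21, 1998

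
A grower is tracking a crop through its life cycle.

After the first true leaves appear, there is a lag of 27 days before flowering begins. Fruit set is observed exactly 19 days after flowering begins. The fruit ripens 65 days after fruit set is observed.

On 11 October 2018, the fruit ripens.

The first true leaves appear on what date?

The fruit ripens: Oct 11, 2018.
Fruit set is observed: Oct 11, 2018 − 65 days = Aug 7, 2018.
Flowering begins: Aug 7, 2018 − 19 days = Jul 19, 2018.
The first true leaves appear: Jul 19, 2018 − 27 days = Jun 22, 2018.

22 June 2018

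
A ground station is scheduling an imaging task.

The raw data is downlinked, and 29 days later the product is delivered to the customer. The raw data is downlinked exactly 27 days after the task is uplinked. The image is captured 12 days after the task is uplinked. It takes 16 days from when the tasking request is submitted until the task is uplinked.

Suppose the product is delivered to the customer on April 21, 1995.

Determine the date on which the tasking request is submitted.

The product is delivered to the customer: Apr 21, 1995.
The raw data is downlinked: Apr 21, 1995 − 29 days = Mar 23, 1995.
The task is uplinked: Mar 23, 1995 − 27 days = Feb 24, 1995.
The tasking request is submitted: Feb 24, 1995 − 16 days = Feb 8, 1995.

February 8, 1995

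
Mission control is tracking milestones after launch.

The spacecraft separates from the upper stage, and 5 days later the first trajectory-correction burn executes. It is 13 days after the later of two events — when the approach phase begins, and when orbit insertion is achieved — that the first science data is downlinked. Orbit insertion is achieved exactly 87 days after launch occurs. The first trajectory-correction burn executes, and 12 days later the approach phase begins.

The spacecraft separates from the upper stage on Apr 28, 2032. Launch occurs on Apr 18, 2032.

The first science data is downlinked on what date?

The spacecraft separates from the upper stage: Apr 28, 2032.
The first trajectory-correction burn executes: Apr 28, 2032 + 5 days = May 3, 2032.
The approach phase begins: May 3, 2032 + 12 days = May 15, 2032.
Launch occurs: Apr 18, 2032.
Orbit insertion is achieved: Apr 18, 2032 + 87 days = Jul 14, 2032.
Both prerequisites met — the approach phase begins (May 15, 2032), orbit insertion is achieved (Jul 14, 2032); the later is Jul 14, 2032.
The first science data is downlinked: Jul 14, 2032 + 13 days = Jul 27, 2032.

Jul 27, 2032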